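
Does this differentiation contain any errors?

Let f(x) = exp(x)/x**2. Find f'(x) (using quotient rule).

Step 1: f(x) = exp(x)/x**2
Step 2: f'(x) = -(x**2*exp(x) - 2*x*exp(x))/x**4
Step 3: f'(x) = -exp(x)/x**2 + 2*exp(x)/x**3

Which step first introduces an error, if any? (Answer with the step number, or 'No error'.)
Step 2

Step 2 is incorrect due to a sign flip.
The step shows: -(x**2*exp(x) - 2*x*exp(x))/x**4
The correct value should be: (x**2*exp(x) - 2*x*exp(x))/x**4

Explanation: The sign of the whole expression was flipped: the term (x**2*exp(x) - 2*x*exp(x))/x**4 was incorrectly written as -(x**2*exp(x) - 2*x*exp(x))/x**4
The later steps are derived from this incorrect expression, so the error originates in Step 2.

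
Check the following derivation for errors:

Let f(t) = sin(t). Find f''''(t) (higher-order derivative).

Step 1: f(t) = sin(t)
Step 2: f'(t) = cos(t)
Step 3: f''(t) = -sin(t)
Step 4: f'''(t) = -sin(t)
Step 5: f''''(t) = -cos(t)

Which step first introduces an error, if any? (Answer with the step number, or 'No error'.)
Step 4

Step 4 is incorrect due to a wrong trig function.
The step shows: -sin(t)
The correct value should be: -cos(t)

Explanation: cos(t) was incorrectly written as sin(t): the term -cos(t) was incorrectly written as -sin(t)
The later steps are derived from this incorrect expression, so the error originates in Step 4.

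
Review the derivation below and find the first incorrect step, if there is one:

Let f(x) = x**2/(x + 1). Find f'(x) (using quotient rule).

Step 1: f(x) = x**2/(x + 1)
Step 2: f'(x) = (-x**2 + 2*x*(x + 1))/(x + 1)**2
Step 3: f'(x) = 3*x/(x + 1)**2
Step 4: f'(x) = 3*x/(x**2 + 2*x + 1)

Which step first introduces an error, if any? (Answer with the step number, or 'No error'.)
Step 3

Step 3 is incorrect due to a wrong exponent.
The step shows: 3*x/(x + 1)**2
The correct value should be: (x**2 + 2*x)/(x + 1)**2

Explanation: The exponent 2 on x was incorrectly written as 1: the term (x**2 + 2*x)/(x + 1)**2 was incorrectly written as 3*x/(x + 1)**2
The later steps are derived from this incorrect expression, so the error originates in Step 3.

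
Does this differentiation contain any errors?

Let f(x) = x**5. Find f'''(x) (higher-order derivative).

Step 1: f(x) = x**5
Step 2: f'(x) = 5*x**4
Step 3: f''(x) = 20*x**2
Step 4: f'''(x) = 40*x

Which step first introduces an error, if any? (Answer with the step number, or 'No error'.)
Step 3

Step 3 is incorrect due to a wrong exponent.
The step shows: 20*x**2
The correct value should be: 20*x**3

Explanation: The exponent 3 on x was incorrectly written as 2: the term 20*x**3 was incorrectly written as 20*x**2
The later steps are derived from this incorrect expression, so the error originates in Step 3.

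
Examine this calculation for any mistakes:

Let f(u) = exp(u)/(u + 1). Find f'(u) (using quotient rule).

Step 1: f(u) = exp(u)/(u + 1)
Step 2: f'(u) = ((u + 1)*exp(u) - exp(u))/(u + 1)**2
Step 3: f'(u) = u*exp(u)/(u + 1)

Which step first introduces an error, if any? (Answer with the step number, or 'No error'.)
Step 3

Step 3 is incorrect due to a wrong exponent.
The step shows: u*exp(u)/(u + 1)
The correct value should be: u*exp(u)/(u + 1)**2

Explanation: The exponent -2 on u + 1 was incorrectly written as -1: the term u*exp(u)/(u + 1)**2 was incorrectly written as u*exp(u)/(u + 1)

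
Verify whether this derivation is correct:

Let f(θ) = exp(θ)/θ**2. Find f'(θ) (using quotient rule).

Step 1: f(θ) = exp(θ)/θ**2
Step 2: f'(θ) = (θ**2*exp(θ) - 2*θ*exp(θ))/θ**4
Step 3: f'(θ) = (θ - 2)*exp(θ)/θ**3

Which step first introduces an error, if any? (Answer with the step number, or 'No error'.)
No error

All steps in this derivation are correct.
The final answer f'(θ) = (θ - 2)*exp(θ)/θ**3 is valid.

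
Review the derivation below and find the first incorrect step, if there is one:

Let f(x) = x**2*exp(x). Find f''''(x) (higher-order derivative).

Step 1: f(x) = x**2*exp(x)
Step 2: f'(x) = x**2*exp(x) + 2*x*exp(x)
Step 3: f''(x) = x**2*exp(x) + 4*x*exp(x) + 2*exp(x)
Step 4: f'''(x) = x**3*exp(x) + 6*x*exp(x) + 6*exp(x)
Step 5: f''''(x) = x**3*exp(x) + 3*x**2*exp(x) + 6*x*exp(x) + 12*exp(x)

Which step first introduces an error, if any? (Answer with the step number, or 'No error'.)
Step 4

Step 4 is incorrect due to a wrong exponent.
The step shows: x**3*exp(x) + 6*x*exp(x) + 6*exp(x)
The correct value should be: x**2*exp(x) + 6*x*exp(x) + 6*exp(x)

Explanation: The exponent 2 on x was incorrectly written as 3: the term x**2*exp(x) was incorrectly written as x**3*exp(x)
The later steps are derived from this incorrect expression, so the error originates in Step 4.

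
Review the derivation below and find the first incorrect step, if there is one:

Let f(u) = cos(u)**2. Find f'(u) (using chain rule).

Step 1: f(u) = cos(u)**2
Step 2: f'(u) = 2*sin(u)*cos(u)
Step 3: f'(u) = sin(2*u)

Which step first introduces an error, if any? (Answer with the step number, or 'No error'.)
Step 2

Step 2 is incorrect due to a sign flip.
The step shows: 2*sin(u)*cos(u)
The correct value should be: -2*sin(u)*cos(u)

Explanation: The sign of the whole expression was flipped: the term -2*sin(u)*cos(u) was incorrectly written as 2*sin(u)*cos(u)
The later steps are derived from this incorrect expression, so the error originates in Step 2.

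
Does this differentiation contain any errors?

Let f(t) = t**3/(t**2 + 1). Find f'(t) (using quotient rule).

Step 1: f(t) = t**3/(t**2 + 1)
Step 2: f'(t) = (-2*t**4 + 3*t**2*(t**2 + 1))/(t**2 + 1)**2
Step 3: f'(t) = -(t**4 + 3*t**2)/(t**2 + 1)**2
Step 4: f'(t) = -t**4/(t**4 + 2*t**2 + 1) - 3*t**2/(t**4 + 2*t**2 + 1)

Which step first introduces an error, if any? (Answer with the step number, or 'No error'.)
Step 3

Step 3 is incorrect due to a sign flip.
The step shows: -(t**4 + 3*t**2)/(t**2 + 1)**2
The correct value should be: (t**4 + 3*t**2)/(t**2 + 1)**2

Explanation: The sign of the whole expression was flipped: the term (t**4 + 3*t**2)/(t**2 + 1)**2 was incorrectly written as -(t**4 + 3*t**2)/(t**2 + 1)**2
The later steps are derived from this incorrect expression, so the error originates in Step 3.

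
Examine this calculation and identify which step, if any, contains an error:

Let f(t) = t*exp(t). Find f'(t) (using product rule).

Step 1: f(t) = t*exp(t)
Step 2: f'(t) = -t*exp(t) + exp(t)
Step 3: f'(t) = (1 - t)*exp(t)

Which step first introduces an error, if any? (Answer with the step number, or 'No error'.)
Step 2

Step 2 is incorrect due to a sign flip.
The step shows: -t*exp(t) + exp(t)
The correct value should be: t*exp(t) + exp(t)

Explanation: The sign of one term was flipped: the term t*exp(t) was incorrectly written as -t*exp(t)
The later steps are derived from this incorrect expression, so the error originates in Step 2.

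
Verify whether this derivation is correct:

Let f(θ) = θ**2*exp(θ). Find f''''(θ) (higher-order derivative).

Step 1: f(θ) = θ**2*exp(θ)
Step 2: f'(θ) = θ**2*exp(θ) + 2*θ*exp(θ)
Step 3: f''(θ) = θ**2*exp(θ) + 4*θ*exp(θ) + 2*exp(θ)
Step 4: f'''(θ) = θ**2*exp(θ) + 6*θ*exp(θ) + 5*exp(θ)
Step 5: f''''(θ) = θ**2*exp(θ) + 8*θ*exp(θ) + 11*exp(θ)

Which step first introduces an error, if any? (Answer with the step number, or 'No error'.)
Step 4

Step 4 is incorrect due to a wrong coefficient.
The step shows: θ**2*exp(θ) + 6*θ*exp(θ) + 5*exp(θ)
The correct value should be: θ**2*exp(θ) + 6*θ*exp(θ) + 6*exp(θ)

Explanation: The coefficient 6 was incorrectly written as 5: the term 6*exp(θ) was incorrectly written as 5*exp(θ)
The later steps are derived from this incorrect expression, so the error originates in Step 4.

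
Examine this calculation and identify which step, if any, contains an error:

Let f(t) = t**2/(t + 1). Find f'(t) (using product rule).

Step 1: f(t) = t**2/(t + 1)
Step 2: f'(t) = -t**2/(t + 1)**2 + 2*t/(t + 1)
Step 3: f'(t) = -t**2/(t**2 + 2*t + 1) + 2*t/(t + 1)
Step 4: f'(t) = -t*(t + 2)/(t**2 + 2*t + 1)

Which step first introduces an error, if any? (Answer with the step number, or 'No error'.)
Step 4

Step 4 is incorrect due to a sign flip.
The step shows: -t*(t + 2)/(t**2 + 2*t + 1)
The correct value should be: t*(t + 2)/(t**2 + 2*t + 1)

Explanation: The sign of the whole expression was flipped: the term t*(t + 2)/(t**2 + 2*t + 1) was incorrectly written as -t*(t + 2)/(t**2 + 2*t + 1)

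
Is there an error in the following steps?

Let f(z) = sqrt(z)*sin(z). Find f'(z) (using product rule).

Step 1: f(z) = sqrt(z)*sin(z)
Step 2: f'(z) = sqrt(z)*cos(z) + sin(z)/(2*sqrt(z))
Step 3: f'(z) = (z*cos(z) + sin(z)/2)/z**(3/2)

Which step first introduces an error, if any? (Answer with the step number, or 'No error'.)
Step 3

Step 3 is incorrect due to a wrong exponent.
The step shows: (z*cos(z) + sin(z)/2)/z**(3/2)
The correct value should be: (z*cos(z) + sin(z)/2)/sqrt(z)

Explanation: The exponent -1/2 on z was incorrectly written as -3/2: the term (z*cos(z) + sin(z)/2)/sqrt(z) was incorrectly written as (z*cos(z) + sin(z)/2)/z**(3/2)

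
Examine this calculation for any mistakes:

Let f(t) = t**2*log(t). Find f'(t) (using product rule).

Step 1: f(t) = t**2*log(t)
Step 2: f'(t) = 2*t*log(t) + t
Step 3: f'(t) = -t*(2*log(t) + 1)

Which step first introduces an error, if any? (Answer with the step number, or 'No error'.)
Step 3

Step 3 is incorrect due to a sign flip.
The step shows: -t*(2*log(t) + 1)
The correct value should be: t*(2*log(t) + 1)

Explanation: The sign of the whole expression was flipped: the term t*(2*log(t) + 1) was incorrectly written as -t*(2*log(t) + 1)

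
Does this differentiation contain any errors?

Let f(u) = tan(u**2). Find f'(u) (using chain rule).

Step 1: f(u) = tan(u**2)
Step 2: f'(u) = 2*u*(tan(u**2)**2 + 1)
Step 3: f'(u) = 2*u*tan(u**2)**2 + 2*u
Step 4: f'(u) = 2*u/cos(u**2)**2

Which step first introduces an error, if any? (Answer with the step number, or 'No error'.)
No error

All steps in this derivation are correct.
The final answer f'(u) = 2*u/cos(u**2)**2 is valid.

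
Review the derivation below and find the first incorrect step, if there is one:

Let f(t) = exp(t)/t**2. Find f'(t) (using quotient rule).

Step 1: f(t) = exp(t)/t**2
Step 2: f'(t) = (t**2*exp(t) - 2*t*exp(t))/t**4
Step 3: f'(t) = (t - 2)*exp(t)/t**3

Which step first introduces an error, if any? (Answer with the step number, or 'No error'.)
No error

All steps in this derivation are correct.
The final answer f'(t) = (t - 2)*exp(t)/t**3 is valid.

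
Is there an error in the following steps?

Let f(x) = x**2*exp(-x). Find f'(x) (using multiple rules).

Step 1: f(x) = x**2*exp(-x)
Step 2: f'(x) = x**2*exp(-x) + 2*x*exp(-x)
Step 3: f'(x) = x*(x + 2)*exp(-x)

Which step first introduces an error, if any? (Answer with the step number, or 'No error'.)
Step 2

Step 2 is incorrect due to a sign flip.
The step shows: x**2*exp(-x) + 2*x*exp(-x)
The correct value should be: -x**2*exp(-x) + 2*x*exp(-x)

Explanation: The sign of one term was flipped: the term -x**2*exp(-x) was incorrectly written as x**2*exp(-x)
The later steps are derived from this incorrect expression, so the error originates in Step 2.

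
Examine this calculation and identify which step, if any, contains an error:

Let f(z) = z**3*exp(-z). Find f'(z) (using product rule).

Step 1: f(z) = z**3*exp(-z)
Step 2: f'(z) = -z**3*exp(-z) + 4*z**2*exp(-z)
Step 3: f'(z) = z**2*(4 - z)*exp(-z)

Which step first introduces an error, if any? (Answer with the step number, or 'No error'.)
Step 2

Step 2 is incorrect due to a wrong coefficient.
The step shows: -z**3*exp(-z) + 4*z**2*exp(-z)
The correct value should be: -z**3*exp(-z) + 3*z**2*exp(-z)

Explanation: The coefficient 3 was incorrectly written as 4: the term 3*z**2*exp(-z) was incorrectly written as 4*z**2*exp(-z)
The later steps are derived from this incorrect expression, so the error originates in Step 2.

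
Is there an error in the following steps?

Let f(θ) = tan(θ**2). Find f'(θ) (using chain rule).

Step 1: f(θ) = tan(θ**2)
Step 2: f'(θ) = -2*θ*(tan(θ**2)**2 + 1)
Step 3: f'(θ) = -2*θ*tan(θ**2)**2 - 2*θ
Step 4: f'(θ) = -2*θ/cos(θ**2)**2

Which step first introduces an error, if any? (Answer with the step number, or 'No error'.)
Step 2

Step 2 is incorrect due to a sign flip.
The step shows: -2*θ*(tan(θ**2)**2 + 1)
The correct value should be: 2*θ*(tan(θ**2)**2 + 1)

Explanation: The sign of the whole expression was flipped: the term 2*θ*(tan(θ**2)**2 + 1) was incorrectly written as -2*θ*(tan(θ**2)**2 + 1)
The later steps are derived from this incorrect expression, so the error originates in Step 2.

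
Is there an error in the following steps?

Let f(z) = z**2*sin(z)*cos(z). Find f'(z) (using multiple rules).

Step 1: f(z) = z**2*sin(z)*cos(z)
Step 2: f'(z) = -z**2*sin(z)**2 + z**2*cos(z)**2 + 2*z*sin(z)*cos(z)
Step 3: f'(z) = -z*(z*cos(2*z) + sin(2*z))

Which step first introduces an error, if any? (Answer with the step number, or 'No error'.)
Step 3

Step 3 is incorrect due to a sign flip.
The step shows: -z*(z*cos(2*z) + sin(2*z))
The correct value should be: z*(z*cos(2*z) + sin(2*z))

Explanation: The sign of the whole expression was flipped: the term z*(z*cos(2*z) + sin(2*z)) was incorrectly written as -z*(z*cos(2*z) + sin(2*z))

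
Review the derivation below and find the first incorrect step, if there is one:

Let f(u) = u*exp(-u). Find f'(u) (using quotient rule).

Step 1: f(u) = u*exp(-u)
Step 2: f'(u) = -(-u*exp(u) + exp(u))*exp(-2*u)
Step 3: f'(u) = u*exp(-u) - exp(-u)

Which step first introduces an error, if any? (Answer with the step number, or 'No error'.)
Step 2

Step 2 is incorrect due to a sign flip.
The step shows: -(-u*exp(u) + exp(u))*exp(-2*u)
The correct value should be: (-u*exp(u) + exp(u))*exp(-2*u)

Explanation: The sign of the whole expression was flipped: the term (-u*exp(u) + exp(u))*exp(-2*u) was incorrectly written as -(-u*exp(u) + exp(u))*exp(-2*u)
The later steps are derived from this incorrect expression, so the error originates in Step 2.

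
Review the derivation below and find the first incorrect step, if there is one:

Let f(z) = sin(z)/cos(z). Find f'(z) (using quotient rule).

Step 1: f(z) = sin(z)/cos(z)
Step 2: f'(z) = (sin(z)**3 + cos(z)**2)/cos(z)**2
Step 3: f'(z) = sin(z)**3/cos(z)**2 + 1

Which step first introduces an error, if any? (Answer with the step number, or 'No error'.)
Step 2

Step 2 is incorrect due to a wrong exponent.
The step shows: (sin(z)**3 + cos(z)**2)/cos(z)**2
The correct value should be: (sin(z)**2 + cos(z)**2)/cos(z)**2

Explanation: The exponent 2 on sin(z) was incorrectly written as 3: the term (sin(z)**2 + cos(z)**2)/cos(z)**2 was incorrectly written as (sin(z)**3 + cos(z)**2)/cos(z)**2
The later steps are derived from this incorrect expression, so the error originates in Step 2.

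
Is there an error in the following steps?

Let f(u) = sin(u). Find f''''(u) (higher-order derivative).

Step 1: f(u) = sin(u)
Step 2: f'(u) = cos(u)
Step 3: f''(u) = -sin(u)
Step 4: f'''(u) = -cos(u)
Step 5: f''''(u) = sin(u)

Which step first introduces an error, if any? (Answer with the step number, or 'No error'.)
No error

All steps in this derivation are correct.
The final answer f''''(u) = sin(u) is valid.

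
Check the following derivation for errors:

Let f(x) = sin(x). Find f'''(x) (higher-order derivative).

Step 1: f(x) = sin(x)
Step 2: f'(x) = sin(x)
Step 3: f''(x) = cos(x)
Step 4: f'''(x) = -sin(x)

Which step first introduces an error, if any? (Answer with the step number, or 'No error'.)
Step 2

Step 2 is incorrect due to a wrong trig function.
The step shows: sin(x)
The correct value should be: cos(x)

Explanation: cos(x) was incorrectly written as sin(x): the term cos(x) was incorrectly written as sin(x)
The later steps are derived from this incorrect expression, so the error originates in Step 2.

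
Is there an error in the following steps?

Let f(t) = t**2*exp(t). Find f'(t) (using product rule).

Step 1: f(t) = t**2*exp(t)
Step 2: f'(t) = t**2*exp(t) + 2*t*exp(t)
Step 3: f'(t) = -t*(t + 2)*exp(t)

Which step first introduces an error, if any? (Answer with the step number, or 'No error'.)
Step 3

Step 3 is incorrect due to a sign flip.
The step shows: -t*(t + 2)*exp(t)
The correct value should be: t*(t + 2)*exp(t)

Explanation: The sign of the whole expression was flipped: the term t*(t + 2)*exp(t) was incorrectly written as -t*(t + 2)*exp(t)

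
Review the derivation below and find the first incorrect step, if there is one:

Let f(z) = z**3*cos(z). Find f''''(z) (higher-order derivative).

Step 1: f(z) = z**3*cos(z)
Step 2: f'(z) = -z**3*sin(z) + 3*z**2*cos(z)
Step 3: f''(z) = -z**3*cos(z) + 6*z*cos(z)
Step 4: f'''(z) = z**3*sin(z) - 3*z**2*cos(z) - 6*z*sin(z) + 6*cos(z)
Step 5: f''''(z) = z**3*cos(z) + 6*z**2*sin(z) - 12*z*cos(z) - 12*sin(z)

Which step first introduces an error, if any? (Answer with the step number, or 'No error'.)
Step 3

Step 3 is incorrect due to a dropped term.
The step shows: -z**3*cos(z) + 6*z*cos(z)
The correct value should be: -z**3*cos(z) - 6*z**2*sin(z) + 6*z*cos(z)

Explanation: A term was dropped: the term -6*z**2*sin(z) was incorrectly omitted
The later steps are derived from this incorrect expression, so the error originates in Step 3.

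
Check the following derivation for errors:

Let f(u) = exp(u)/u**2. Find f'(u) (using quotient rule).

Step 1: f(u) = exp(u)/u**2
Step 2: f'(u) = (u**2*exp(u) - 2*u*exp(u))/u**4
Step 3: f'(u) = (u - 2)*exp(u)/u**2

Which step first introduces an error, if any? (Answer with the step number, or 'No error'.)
Step 3

Step 3 is incorrect due to a wrong exponent.
The step shows: (u - 2)*exp(u)/u**2
The correct value should be: (u - 2)*exp(u)/u**3

Explanation: The exponent -3 on u was incorrectly written as -2: the term (u - 2)*exp(u)/u**3 was incorrectly written as (u - 2)*exp(u)/u**2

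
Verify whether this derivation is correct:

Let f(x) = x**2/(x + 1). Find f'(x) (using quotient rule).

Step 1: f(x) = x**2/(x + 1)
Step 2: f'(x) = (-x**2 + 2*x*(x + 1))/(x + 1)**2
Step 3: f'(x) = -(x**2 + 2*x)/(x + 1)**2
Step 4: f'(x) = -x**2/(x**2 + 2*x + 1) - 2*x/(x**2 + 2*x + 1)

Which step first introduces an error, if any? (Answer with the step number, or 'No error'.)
Step 3

Step 3 is incorrect due to a sign flip.
The step shows: -(x**2 + 2*x)/(x + 1)**2
The correct value should be: (x**2 + 2*x)/(x + 1)**2

Explanation: The sign of the whole expression was flipped: the term (x**2 + 2*x)/(x + 1)**2 was incorrectly written as -(x**2 + 2*x)/(x + 1)**2
The later steps are derived from this incorrect expression, so the error originates in Step 3.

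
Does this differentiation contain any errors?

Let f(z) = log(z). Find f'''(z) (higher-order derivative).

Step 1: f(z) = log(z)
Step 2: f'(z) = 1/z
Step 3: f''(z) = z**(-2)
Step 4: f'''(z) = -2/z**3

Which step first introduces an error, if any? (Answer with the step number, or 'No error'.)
Step 3

Step 3 is incorrect due to a sign flip.
The step shows: z**(-2)
The correct value should be: -1/z**2

Explanation: The sign of the whole expression was flipped: the term -1/z**2 was incorrectly written as z**(-2)
The later steps are derived from this incorrect expression, so the error originates in Step 3.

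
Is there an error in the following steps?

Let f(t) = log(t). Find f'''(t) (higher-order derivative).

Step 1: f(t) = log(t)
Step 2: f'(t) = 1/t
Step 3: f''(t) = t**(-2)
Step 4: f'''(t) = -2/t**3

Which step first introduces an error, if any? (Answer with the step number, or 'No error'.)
Step 3

Step 3 is incorrect due to a sign flip.
The step shows: t**(-2)
The correct value should be: -1/t**2

Explanation: The sign of the whole expression was flipped: the term -1/t**2 was incorrectly written as t**(-2)
The later steps are derived from this incorrect expression, so the error originates in Step 3.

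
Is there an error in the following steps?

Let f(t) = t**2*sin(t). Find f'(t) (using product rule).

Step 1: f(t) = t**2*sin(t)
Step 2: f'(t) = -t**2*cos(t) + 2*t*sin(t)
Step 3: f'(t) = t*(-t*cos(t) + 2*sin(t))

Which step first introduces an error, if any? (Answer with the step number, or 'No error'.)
Step 2

Step 2 is incorrect due to a sign flip.
The step shows: -t**2*cos(t) + 2*t*sin(t)
The correct value should be: t**2*cos(t) + 2*t*sin(t)

Explanation: The sign of one term was flipped: the term t**2*cos(t) was incorrectly written as -t**2*cos(t)
The later steps are derived from this incorrect expression, so the error originates in Step 2.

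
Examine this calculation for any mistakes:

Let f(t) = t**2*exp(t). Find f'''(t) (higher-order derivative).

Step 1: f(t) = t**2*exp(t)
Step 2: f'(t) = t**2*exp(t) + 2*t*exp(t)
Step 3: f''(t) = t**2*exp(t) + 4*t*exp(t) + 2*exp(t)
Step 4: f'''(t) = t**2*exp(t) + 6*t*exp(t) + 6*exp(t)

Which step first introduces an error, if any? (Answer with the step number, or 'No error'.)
No error

All steps in this derivation are correct.
The final answer f'''(t) = t**2*exp(t) + 6*t*exp(t) + 6*exp(t) is valid.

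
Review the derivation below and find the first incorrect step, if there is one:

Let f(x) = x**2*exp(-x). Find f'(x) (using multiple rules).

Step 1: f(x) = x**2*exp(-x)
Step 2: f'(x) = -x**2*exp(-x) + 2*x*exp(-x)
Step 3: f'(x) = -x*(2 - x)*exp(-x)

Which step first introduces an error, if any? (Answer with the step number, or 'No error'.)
Step 3

Step 3 is incorrect due to a sign flip.
The step shows: -x*(2 - x)*exp(-x)
The correct value should be: x*(2 - x)*exp(-x)

Explanation: The sign of the whole expression was flipped: the term x*(2 - x)*exp(-x) was incorrectly written as -x*(2 - x)*exp(-x)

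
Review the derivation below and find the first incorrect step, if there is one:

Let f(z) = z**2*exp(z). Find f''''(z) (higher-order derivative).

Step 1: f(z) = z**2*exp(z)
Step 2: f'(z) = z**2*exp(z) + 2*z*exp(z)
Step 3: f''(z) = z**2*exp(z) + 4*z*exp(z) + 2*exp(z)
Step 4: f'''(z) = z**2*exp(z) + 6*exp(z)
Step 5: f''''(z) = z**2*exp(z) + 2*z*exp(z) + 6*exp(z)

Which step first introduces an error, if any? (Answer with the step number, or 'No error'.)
Step 4

Step 4 is incorrect due to a dropped term.
The step shows: z**2*exp(z) + 6*exp(z)
The correct value should be: z**2*exp(z) + 6*z*exp(z) + 6*exp(z)

Explanation: A term was dropped: the term 6*z*exp(z) was incorrectly omitted
The later steps are derived from this incorrect expression, so the error originates in Step 4.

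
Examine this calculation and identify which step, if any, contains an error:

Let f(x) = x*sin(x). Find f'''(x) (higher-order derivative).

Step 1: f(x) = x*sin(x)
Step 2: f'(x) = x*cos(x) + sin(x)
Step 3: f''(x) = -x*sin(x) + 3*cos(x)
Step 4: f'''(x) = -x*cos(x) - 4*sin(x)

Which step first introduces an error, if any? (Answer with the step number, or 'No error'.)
Step 3

Step 3 is incorrect due to a wrong coefficient.
The step shows: -x*sin(x) + 3*cos(x)
The correct value should be: -x*sin(x) + 2*cos(x)

Explanation: The coefficient 2 was incorrectly written as 3: the term 2*cos(x) was incorrectly written as 3*cos(x)
The later steps are derived from this incorrect expression, so the error originates in Step 3.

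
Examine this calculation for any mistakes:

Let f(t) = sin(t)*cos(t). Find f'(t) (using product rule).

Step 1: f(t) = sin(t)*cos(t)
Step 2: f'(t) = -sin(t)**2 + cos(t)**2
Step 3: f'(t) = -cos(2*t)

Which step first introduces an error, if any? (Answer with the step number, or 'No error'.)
Step 3

Step 3 is incorrect due to a sign flip.
The step shows: -cos(2*t)
The correct value should be: cos(2*t)

Explanation: The sign of the whole expression was flipped: the term cos(2*t) was incorrectly written as -cos(2*t)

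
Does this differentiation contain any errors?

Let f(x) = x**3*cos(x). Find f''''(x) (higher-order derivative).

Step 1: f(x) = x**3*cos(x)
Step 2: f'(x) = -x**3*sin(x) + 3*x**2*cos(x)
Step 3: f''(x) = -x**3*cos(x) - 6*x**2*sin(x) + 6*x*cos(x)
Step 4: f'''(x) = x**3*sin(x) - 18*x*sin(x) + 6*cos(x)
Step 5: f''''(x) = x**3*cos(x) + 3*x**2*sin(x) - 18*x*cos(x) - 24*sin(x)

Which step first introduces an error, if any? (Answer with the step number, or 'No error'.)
Step 4

Step 4 is incorrect due to a dropped term.
The step shows: x**3*sin(x) - 18*x*sin(x) + 6*cos(x)
The correct value should be: x**3*sin(x) - 9*x**2*cos(x) - 18*x*sin(x) + 6*cos(x)

Explanation: A term was dropped: the term -9*x**2*cos(x) was incorrectly omitted
The later steps are derived from this incorrect expression, so the error originates in Step 4.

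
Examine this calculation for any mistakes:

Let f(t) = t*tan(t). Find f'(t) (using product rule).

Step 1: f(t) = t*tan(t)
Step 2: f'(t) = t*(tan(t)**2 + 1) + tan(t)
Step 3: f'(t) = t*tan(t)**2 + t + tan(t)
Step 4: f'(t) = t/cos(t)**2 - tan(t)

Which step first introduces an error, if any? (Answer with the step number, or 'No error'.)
Step 4

Step 4 is incorrect due to a sign flip.
The step shows: t/cos(t)**2 - tan(t)
The correct value should be: t/cos(t)**2 + tan(t)

Explanation: The sign of one term was flipped: the term tan(t) was incorrectly written as -tan(t)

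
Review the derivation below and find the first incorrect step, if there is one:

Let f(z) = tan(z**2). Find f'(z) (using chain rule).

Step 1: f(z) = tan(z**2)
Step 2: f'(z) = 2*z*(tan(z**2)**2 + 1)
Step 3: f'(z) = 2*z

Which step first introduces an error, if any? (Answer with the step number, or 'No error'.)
Step 3

Step 3 is incorrect due to a dropped term.
The step shows: 2*z
The correct value should be: 2*z*tan(z**2)**2 + 2*z

Explanation: A term was dropped: the term 2*z*tan(z**2)**2 was incorrectly omitted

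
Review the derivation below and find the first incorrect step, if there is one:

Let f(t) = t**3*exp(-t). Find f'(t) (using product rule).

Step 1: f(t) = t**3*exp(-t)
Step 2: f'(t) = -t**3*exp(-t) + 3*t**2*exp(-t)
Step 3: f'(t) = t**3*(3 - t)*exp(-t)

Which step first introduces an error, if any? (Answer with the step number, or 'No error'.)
Step 3

Step 3 is incorrect due to a wrong exponent.
The step shows: t**3*(3 - t)*exp(-t)
The correct value should be: t**2*(3 - t)*exp(-t)

Explanation: The exponent 2 on t was incorrectly written as 3: the term t**2*(3 - t)*exp(-t) was incorrectly written as t**3*(3 - t)*exp(-t)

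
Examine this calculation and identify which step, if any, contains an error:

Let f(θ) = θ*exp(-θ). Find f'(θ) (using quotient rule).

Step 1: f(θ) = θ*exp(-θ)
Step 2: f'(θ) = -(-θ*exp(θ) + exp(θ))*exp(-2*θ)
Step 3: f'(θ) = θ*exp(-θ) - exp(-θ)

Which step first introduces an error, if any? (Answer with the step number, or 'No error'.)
Step 2

Step 2 is incorrect due to a sign flip.
The step shows: -(-θ*exp(θ) + exp(θ))*exp(-2*θ)
The correct value should be: (-θ*exp(θ) + exp(θ))*exp(-2*θ)

Explanation: The sign of the whole expression was flipped: the term (-θ*exp(θ) + exp(θ))*exp(-2*θ) was incorrectly written as -(-θ*exp(θ) + exp(θ))*exp(-2*θ)
The later steps are derived from this incorrect expression, so the error originates in Step 2.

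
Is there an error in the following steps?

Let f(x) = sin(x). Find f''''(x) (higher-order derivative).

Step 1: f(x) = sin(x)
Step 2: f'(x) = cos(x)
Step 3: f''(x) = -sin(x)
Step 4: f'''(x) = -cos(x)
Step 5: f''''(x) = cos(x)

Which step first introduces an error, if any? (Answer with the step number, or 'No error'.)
Step 5

Step 5 is incorrect due to a wrong trig function.
The step shows: cos(x)
The correct value should be: sin(x)

Explanation: sin(x) was incorrectly written as cos(x): the term sin(x) was incorrectly written as cos(x)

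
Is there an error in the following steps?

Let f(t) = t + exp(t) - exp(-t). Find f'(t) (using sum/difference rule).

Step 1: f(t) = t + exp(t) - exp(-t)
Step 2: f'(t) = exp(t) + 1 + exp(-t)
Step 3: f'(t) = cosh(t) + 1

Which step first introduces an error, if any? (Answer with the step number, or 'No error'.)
Step 3

Step 3 is incorrect due to a wrong coefficient.
The step shows: cosh(t) + 1
The correct value should be: 2*cosh(t) + 1

Explanation: The coefficient 2 was incorrectly written as 1: the term 2*cosh(t) was incorrectly written as cosh(t)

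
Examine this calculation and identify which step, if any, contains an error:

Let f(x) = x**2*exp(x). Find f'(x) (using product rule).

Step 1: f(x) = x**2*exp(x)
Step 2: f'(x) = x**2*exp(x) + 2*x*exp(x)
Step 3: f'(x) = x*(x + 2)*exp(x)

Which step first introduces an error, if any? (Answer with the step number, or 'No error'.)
No error

All steps in this derivation are correct.
The final answer f'(x) = x*(x + 2)*exp(x) is valid.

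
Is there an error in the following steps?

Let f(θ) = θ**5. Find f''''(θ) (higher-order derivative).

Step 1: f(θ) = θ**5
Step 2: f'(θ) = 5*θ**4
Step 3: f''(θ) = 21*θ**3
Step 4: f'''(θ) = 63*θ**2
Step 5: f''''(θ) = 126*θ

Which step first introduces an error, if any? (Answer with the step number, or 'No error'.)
Step 3

Step 3 is incorrect due to a wrong coefficient.
The step shows: 21*θ**3
The correct value should be: 20*θ**3

Explanation: The coefficient 20 was incorrectly written as 21: the term 20*θ**3 was incorrectly written as 21*θ**3
The later steps are derived from this incorrect expression, so the error originates in Step 3.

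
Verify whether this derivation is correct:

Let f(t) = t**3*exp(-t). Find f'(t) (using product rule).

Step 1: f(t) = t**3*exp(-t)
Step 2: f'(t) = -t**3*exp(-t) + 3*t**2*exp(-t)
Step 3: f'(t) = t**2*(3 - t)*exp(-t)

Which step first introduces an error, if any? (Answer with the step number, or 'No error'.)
No error

All steps in this derivation are correct.
The final answer f'(t) = t**2*(3 - t)*exp(-t) is valid.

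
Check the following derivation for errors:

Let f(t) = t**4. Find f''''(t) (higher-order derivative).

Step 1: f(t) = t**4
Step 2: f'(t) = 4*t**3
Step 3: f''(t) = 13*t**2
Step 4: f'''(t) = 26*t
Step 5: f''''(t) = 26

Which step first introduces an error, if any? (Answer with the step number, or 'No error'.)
Step 3

Step 3 is incorrect due to a wrong coefficient.
The step shows: 13*t**2
The correct value should be: 12*t**2

Explanation: The coefficient 12 was incorrectly written as 13: the term 12*t**2 was incorrectly written as 13*t**2
The later steps are derived from this incorrect expression, so the error originates in Step 3.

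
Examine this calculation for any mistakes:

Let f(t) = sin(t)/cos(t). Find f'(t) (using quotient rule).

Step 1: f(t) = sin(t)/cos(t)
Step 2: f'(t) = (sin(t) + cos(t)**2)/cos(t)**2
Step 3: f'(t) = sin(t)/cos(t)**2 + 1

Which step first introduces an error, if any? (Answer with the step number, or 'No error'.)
Step 2

Step 2 is incorrect due to a wrong exponent.
The step shows: (sin(t) + cos(t)**2)/cos(t)**2
The correct value should be: (sin(t)**2 + cos(t)**2)/cos(t)**2

Explanation: The exponent 2 on sin(t) was incorrectly written as 1: the term (sin(t)**2 + cos(t)**2)/cos(t)**2 was incorrectly written as (sin(t) + cos(t)**2)/cos(t)**2
The later steps are derived from this incorrect expression, so the error originates in Step 2.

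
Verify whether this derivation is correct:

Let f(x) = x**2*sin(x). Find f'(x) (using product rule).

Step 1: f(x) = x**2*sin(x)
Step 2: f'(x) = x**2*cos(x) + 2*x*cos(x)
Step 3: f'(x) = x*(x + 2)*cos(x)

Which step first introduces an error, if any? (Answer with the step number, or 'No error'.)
Step 2

Step 2 is incorrect due to a wrong trig function.
The step shows: x**2*cos(x) + 2*x*cos(x)
The correct value should be: x**2*cos(x) + 2*x*sin(x)

Explanation: sin(x) was incorrectly written as cos(x): the term 2*x*sin(x) was incorrectly written as 2*x*cos(x)
The later steps are derived from this incorrect expression, so the error originates in Step 2.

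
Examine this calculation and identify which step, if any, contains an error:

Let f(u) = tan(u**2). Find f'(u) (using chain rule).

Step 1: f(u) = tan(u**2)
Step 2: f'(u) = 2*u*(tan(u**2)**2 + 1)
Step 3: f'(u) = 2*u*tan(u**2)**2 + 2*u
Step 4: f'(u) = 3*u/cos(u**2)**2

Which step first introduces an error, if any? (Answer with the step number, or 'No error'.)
Step 4

Step 4 is incorrect due to a wrong coefficient.
The step shows: 3*u/cos(u**2)**2
The correct value should be: 2*u/cos(u**2)**2

Explanation: The coefficient 2 was incorrectly written as 3: the term 2*u/cos(u**2)**2 was incorrectly written as 3*u/cos(u**2)**2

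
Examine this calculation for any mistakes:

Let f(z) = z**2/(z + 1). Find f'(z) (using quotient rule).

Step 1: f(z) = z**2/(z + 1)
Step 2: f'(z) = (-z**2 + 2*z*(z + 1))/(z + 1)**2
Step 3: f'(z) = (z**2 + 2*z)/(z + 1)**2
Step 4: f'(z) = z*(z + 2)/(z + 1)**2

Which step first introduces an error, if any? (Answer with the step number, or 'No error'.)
No error

All steps in this derivation are correct.
The final answer f'(z) = z*(z + 2)/(z + 1)**2 is valid.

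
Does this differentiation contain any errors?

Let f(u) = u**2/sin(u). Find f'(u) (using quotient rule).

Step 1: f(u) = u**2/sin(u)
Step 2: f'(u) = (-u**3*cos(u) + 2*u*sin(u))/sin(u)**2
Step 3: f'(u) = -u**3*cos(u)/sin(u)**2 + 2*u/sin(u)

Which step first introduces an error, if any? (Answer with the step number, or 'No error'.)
Step 2

Step 2 is incorrect due to a wrong exponent.
The step shows: (-u**3*cos(u) + 2*u*sin(u))/sin(u)**2
The correct value should be: (-u**2*cos(u) + 2*u*sin(u))/sin(u)**2

Explanation: The exponent 2 on u was incorrectly written as 3: the term (-u**2*cos(u) + 2*u*sin(u))/sin(u)**2 was incorrectly written as (-u**3*cos(u) + 2*u*sin(u))/sin(u)**2
The later steps are derived from this incorrect expression, so the error originates in Step 2.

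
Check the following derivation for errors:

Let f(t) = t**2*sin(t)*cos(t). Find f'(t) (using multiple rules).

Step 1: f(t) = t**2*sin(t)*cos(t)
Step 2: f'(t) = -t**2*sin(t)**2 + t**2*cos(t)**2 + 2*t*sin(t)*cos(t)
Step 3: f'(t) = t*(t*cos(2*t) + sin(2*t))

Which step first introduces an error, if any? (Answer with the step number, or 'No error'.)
No error

All steps in this derivation are correct.
The final answer f'(t) = t*(t*cos(2*t) + sin(2*t)) is valid.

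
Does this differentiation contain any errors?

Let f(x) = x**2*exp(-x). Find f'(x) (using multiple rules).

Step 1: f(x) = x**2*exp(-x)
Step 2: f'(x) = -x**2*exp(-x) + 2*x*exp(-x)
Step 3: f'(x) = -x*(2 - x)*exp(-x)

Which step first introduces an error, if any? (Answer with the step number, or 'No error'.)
Step 3

Step 3 is incorrect due to a sign flip.
The step shows: -x*(2 - x)*exp(-x)
The correct value should be: x*(2 - x)*exp(-x)

Explanation: The sign of the whole expression was flipped: the term x*(2 - x)*exp(-x) was incorrectly written as -x*(2 - x)*exp(-x)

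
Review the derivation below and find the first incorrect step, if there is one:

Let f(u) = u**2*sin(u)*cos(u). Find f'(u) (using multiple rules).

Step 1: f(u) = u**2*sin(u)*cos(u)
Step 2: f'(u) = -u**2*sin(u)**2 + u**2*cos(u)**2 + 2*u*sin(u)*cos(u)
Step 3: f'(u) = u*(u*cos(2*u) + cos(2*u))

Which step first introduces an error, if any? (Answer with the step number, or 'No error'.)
Step 3

Step 3 is incorrect due to a wrong trig function.
The step shows: u*(u*cos(2*u) + cos(2*u))
The correct value should be: u*(u*cos(2*u) + sin(2*u))

Explanation: sin(2*u) was incorrectly written as cos(2*u): the term u*(u*cos(2*u) + sin(2*u)) was incorrectly written as u*(u*cos(2*u) + cos(2*u))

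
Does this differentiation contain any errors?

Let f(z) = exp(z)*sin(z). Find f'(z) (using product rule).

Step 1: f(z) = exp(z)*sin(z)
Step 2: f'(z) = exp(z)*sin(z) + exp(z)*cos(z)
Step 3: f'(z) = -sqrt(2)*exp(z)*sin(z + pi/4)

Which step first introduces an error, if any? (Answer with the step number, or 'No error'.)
Step 3

Step 3 is incorrect due to a sign flip.
The step shows: -sqrt(2)*exp(z)*sin(z + pi/4)
The correct value should be: sqrt(2)*exp(z)*sin(z + pi/4)

Explanation: The sign of the whole expression was flipped: the term sqrt(2)*exp(z)*sin(z + pi/4) was incorrectly written as -sqrt(2)*exp(z)*sin(z + pi/4)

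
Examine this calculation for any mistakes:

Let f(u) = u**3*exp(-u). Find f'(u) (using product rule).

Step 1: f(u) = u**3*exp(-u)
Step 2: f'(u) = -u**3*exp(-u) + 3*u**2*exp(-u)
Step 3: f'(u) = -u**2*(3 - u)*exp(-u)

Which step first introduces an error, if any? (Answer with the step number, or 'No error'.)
Step 3

Step 3 is incorrect due to a sign flip.
The step shows: -u**2*(3 - u)*exp(-u)
The correct value should be: u**2*(3 - u)*exp(-u)

Explanation: The sign of the whole expression was flipped: the term u**2*(3 - u)*exp(-u) was incorrectly written as -u**2*(3 - u)*exp(-u)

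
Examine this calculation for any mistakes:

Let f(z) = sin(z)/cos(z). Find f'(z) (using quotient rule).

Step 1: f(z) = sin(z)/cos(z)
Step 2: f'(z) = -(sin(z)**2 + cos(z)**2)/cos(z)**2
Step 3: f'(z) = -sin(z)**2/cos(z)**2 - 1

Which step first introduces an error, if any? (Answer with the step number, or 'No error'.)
Step 2

Step 2 is incorrect due to a sign flip.
The step shows: -(sin(z)**2 + cos(z)**2)/cos(z)**2
The correct value should be: (sin(z)**2 + cos(z)**2)/cos(z)**2

Explanation: The sign of the whole expression was flipped: the term (sin(z)**2 + cos(z)**2)/cos(z)**2 was incorrectly written as -(sin(z)**2 + cos(z)**2)/cos(z)**2
The later steps are derived from this incorrect expression, so the error originates in Step 2.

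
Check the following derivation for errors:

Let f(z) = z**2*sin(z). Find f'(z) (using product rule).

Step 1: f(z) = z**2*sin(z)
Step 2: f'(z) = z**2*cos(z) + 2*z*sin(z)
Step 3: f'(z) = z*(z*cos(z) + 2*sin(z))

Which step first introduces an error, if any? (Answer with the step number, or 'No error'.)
No error

All steps in this derivation are correct.
The final answer f'(z) = z*(z*cos(z) + 2*sin(z)) is valid.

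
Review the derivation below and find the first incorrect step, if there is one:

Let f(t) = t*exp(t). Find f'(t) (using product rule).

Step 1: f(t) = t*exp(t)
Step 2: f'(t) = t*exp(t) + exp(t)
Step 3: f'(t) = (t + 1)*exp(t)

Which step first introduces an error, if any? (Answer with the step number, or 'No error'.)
No error

All steps in this derivation are correct.
The final answer f'(t) = (t + 1)*exp(t) is valid.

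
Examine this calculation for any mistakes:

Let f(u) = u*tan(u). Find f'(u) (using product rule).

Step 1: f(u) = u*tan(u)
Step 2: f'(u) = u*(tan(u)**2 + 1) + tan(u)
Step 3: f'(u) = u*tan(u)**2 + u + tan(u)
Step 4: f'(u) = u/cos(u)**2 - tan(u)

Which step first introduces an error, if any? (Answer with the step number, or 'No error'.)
Step 4

Step 4 is incorrect due to a sign flip.
The step shows: u/cos(u)**2 - tan(u)
The correct value should be: u/cos(u)**2 + tan(u)

Explanation: The sign of one term was flipped: the term tan(u) was incorrectly written as -tan(u)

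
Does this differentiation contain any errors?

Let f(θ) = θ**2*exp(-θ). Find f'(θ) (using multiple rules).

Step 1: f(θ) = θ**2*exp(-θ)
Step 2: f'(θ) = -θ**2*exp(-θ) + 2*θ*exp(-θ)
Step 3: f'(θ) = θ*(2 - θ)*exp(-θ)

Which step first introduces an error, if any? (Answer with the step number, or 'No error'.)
No error

All steps in this derivation are correct.
The final answer f'(θ) = θ*(2 - θ)*exp(-θ) is valid.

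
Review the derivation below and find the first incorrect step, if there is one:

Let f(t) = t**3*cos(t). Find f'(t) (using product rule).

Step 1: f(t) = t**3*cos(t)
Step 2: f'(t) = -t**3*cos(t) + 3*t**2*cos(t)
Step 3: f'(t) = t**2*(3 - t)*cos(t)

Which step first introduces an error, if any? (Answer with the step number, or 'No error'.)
Step 2

Step 2 is incorrect due to a wrong trig function.
The step shows: -t**3*cos(t) + 3*t**2*cos(t)
The correct value should be: -t**3*sin(t) + 3*t**2*cos(t)

Explanation: sin(t) was incorrectly written as cos(t): the term -t**3*sin(t) was incorrectly written as -t**3*cos(t)
The later steps are derived from this incorrect expression, so the error originates in Step 2.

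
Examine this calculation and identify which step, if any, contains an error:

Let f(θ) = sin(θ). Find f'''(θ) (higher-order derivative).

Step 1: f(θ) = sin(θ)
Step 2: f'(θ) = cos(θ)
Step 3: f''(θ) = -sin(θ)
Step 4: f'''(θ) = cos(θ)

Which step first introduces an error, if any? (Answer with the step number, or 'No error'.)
Step 4

Step 4 is incorrect due to a sign flip.
The step shows: cos(θ)
The correct value should be: -cos(θ)

Explanation: The sign of the whole expression was flipped: the term -cos(θ) was incorrectly written as cos(θ)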